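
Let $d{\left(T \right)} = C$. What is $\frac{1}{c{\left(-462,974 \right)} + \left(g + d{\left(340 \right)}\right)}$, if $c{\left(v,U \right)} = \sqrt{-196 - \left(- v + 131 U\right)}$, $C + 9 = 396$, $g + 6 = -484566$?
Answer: $- \frac{484185}{234435242477} - \frac{2 i \sqrt{32063}}{234435242477} \approx -2.0653 \cdot 10^{-6} - 1.5276 \cdot 10^{-9} i$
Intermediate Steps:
$g = -484572$ ($g = -6 - 484566 = -484572$)
$C = 387$ ($C = -9 + 396 = 387$)
$d{\left(T \right)} = 387$
$c{\left(v,U \right)} = \sqrt{-196 + v - 131 U}$ ($c{\left(v,U \right)} = \sqrt{-196 - \left(- v + 131 U\right)} = \sqrt{-196 + v - 131 U}$)
$\frac{1}{c{\left(-462,974 \right)} + \left(g + d{\left(340 \right)}\right)} = \frac{1}{\sqrt{-196 - 462 - 127594} + \left(-484572 + 387\right)} = \frac{1}{\sqrt{-196 - 462 - 127594} - 484185} = \frac{1}{\sqrt{-128252} - 484185} = \frac{1}{2 i \sqrt{32063} - 484185} = \frac{1}{-484185 + 2 i \sqrt{32063}}$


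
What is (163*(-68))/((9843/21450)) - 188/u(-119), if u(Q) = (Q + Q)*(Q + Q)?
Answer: -66015758871/2733073 ≈ -24154.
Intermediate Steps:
u(Q) = 4*Q² (u(Q) = (2*Q)*(2*Q) = 4*Q²)
(163*(-68))/((9843/21450)) - 188/u(-119) = (163*(-68))/((9843/21450)) - 188/(4*(-119)²) = -11084/(9843*(1/21450)) - 188/(4*14161) = -11084/3281/7150 - 188/56644 = -11084*7150/3281 - 188*1/56644 = -4661800/193 - 47/14161 = -66015758871/2733073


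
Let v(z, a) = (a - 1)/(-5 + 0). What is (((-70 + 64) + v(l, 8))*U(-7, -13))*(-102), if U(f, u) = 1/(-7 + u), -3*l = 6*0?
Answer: -1887/50 ≈ -37.740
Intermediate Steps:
l = 0 (l = -2*0 = -⅓*0 = 0)
v(z, a) = ⅕ - a/5 (v(z, a) = (-1 + a)/(-5) = (-1 + a)*(-⅕) = ⅕ - a/5)
(((-70 + 64) + v(l, 8))*U(-7, -13))*(-102) = (((-70 + 64) + (⅕ - ⅕*8))/(-7 - 13))*(-102) = ((-6 + (⅕ - 8/5))/(-20))*(-102) = ((-6 - 7/5)*(-1/20))*(-102) = -37/5*(-1/20)*(-102) = (37/100)*(-102) = -1887/50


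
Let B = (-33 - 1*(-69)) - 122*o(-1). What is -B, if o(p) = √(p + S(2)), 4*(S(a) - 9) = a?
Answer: -36 + 61*√34 ≈ 319.69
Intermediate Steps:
S(a) = 9 + a/4
o(p) = √(19/2 + p) (o(p) = √(p + (9 + (¼)*2)) = √(p + (9 + ½)) = √(p + 19/2) = √(19/2 + p))
B = 36 - 61*√34 (B = (-33 - 1*(-69)) - 61*√(38 + 4*(-1)) = (-33 + 69) - 61*√(38 - 4) = 36 - 61*√34 ≈ -319.69)
-B = -(36 - 61*√34) = -36 + 61*√34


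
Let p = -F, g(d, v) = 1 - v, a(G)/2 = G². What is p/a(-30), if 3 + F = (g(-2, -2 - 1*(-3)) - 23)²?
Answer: -263/900 ≈ -0.29222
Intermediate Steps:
a(G) = 2*G²
F = 526 (F = -3 + ((1 - (-2 - 1*(-3))) - 23)² = -3 + ((1 - (-2 + 3)) - 23)² = -3 + ((1 - 1*1) - 23)² = -3 + ((1 - 1) - 23)² = -3 + (0 - 23)² = -3 + (-23)² = -3 + 529 = 526)
p = -526 (p = -1*526 = -526)
p/a(-30) = -526/(2*(-30)²) = -526/(2*900) = -526/1800 = -526*1/1800 = -263/900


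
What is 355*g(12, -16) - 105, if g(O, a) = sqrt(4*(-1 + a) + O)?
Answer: -105 + 710*I*sqrt(14) ≈ -105.0 + 2656.6*I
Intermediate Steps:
g(O, a) = sqrt(-4 + O + 4*a) (g(O, a) = sqrt((-4 + 4*a) + O) = sqrt(-4 + O + 4*a))
355*g(12, -16) - 105 = 355*sqrt(-4 + 12 + 4*(-16)) - 105 = 355*sqrt(-4 + 12 - 64) - 105 = 355*sqrt(-56) - 105 = 355*(2*I*sqrt(14)) - 105 = 710*I*sqrt(14) - 105 = -105 + 710*I*sqrt(14)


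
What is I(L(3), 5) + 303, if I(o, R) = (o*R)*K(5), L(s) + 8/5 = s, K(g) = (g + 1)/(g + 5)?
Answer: 1536/5 ≈ 307.20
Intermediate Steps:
K(g) = (1 + g)/(5 + g)
L(s) = -8/5 + s
I(o, R) = 3*R*o/5 (I(o, R) = (o*R)*((1 + 5)/(5 + 5)) = (R*o)*(6/10) = (R*o)*((⅒)*6) = (R*o)*(⅗) = 3*R*o/5)
I(L(3), 5) + 303 = (⅗)*5*(-8/5 + 3) + 303 = (⅗)*5*(7/5) + 303 = 21/5 + 303 = 1536/5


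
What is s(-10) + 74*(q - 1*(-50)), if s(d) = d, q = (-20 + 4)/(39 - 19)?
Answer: 18154/5 ≈ 3630.8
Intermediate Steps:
q = -⅘ (q = -16/20 = -16*1/20 = -⅘ ≈ -0.80000)
s(-10) + 74*(q - 1*(-50)) = -10 + 74*(-⅘ - 1*(-50)) = -10 + 74*(-⅘ + 50) = -10 + 74*(246/5) = -10 + 18204/5 = 18154/5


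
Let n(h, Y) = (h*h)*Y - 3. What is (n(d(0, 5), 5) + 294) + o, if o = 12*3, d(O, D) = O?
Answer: 327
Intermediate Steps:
o = 36
n(h, Y) = -3 + Y*h² (n(h, Y) = h²*Y - 3 = Y*h² - 3 = -3 + Y*h²)
(n(d(0, 5), 5) + 294) + o = ((-3 + 5*0²) + 294) + 36 = ((-3 + 5*0) + 294) + 36 = ((-3 + 0) + 294) + 36 = (-3 + 294) + 36 = 291 + 36 = 327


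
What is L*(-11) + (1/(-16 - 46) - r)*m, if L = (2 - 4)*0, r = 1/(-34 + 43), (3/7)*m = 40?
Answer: -9940/837 ≈ -11.876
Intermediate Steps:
m = 280/3 (m = (7/3)*40 = 280/3 ≈ 93.333)
r = 1/9 ≈ 0.11111
L = 0 (L = -2*0 = 0)
L*(-11) + (1/(-16 - 46) - r)*m = 0*(-11) + (1/(-16 - 46) - 1*1/9)*(280/3) = 0 + (1/(-62) - 1/9)*(280/3) = 0 + (-1/62 - 1/9)*(280/3) = 0 - 71/558*280/3 = 0 - 9940/837 = -9940/837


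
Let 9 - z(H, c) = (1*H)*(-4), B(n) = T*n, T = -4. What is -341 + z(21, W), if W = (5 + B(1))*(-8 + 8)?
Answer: -248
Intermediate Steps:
B(n) = -4*n
W = 0 (W = (5 - 4*1)*(-8 + 8) = (5 - 4)*0 = 1*0 = 0)
z(H, c) = 9 + 4*H (z(H, c) = 9 - 1*H*(-4) = 9 - H*(-4) = 9 - (-4)*H = 9 + 4*H)
-341 + z(21, W) = -341 + (9 + 4*21) = -341 + (9 + 84) = -341 + 93 = -248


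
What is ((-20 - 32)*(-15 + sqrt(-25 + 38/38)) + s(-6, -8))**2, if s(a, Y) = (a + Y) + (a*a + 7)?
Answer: 589585 - 168272*I*sqrt(6) ≈ 5.8959e+5 - 4.1218e+5*I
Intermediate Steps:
s(a, Y) = 7 + Y + a + a**2 (s(a, Y) = (Y + a) + (a**2 + 7) = (Y + a) + (7 + a**2) = 7 + Y + a + a**2)
((-20 - 32)*(-15 + sqrt(-25 + 38/38)) + s(-6, -8))**2 = ((-20 - 32)*(-15 + sqrt(-25 + 38/38)) + (7 - 8 - 6 + (-6)**2))**2 = (-52*(-15 + sqrt(-25 + 38*(1/38))) + (7 - 8 - 6 + 36))**2 = (-52*(-15 + sqrt(-25 + 1)) + 29)**2 = (-52*(-15 + sqrt(-24)) + 29)**2 = (-52*(-15 + 2*I*sqrt(6)) + 29)**2 = ((780 - 104*I*sqrt(6)) + 29)**2 = (809 - 104*I*sqrt(6))**2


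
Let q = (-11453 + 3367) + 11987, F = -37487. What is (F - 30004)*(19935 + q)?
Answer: -1608715476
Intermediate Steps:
q = 3901 (q = -8086 + 11987 = 3901)
(F - 30004)*(19935 + q) = (-37487 - 30004)*(19935 + 3901) = -67491*23836 = -1608715476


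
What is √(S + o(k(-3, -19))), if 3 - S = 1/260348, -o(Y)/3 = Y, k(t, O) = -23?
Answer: √1220059394785/130174 ≈ 8.4853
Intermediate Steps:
o(Y) = -3*Y
S = 781043/260348 (S = 3 - 1/260348 = 781043/260348 ≈ 3.0000)
√(S + o(k(-3, -19))) = √(781043/260348 - 3*(-23)) = √(781043/260348 + 69) = √(18745055/260348) = √1220059394785/130174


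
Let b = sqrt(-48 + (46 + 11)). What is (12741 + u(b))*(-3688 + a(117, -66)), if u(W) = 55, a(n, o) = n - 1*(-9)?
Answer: -45579352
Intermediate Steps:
b = 3 (b = sqrt(-48 + 57) = sqrt(9) = 3)
a(n, o) = 9 + n (a(n, o) = n + 9 = 9 + n)
(12741 + u(b))*(-3688 + a(117, -66)) = (12741 + 55)*(-3688 + (9 + 117)) = 12796*(-3688 + 126) = 12796*(-3562) = -45579352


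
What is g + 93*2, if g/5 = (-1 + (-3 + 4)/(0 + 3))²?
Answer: 1694/9 ≈ 188.22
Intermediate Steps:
g = 20/9 (g = 5*(-1 + (-3 + 4)/(0 + 3))² = 5*(-1 + 1/3)² = 5*(-1 + 1*(⅓))² = 5*(-1 + ⅓)² = 5*(-⅔)² = 5*(4/9) = 20/9 ≈ 2.2222)
g + 93*2 = 20/9 + 93*2 = 20/9 + 186 = 1694/9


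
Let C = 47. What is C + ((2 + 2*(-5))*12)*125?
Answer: -11953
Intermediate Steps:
C + ((2 + 2*(-5))*12)*125 = 47 + ((2 + 2*(-5))*12)*125 = 47 + ((2 - 10)*12)*125 = 47 - 8*12*125 = 47 - 96*125 = 47 - 12000 = -11953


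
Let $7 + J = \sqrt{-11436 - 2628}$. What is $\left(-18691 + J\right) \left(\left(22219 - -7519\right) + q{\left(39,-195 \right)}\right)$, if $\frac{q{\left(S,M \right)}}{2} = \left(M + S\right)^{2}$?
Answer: $-1466110180 + 313640 i \sqrt{879} \approx -1.4661 \cdot 10^{9} + 9.2988 \cdot 10^{6} i$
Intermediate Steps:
$J = -7 + 4 i \sqrt{879}$ ($J = -7 + \sqrt{-11436 - 2628} = -7 + \sqrt{-14064} = -7 + 4 i \sqrt{879} \approx -7.0 + 118.59 i$)
$q{\left(S,M \right)} = 2 \left(M + S\right)^{2}$
$\left(-18691 + J\right) \left(\left(22219 - -7519\right) + q{\left(39,-195 \right)}\right) = \left(-18691 - \left(7 - 4 i \sqrt{879}\right)\right) \left(\left(22219 - -7519\right) + 2 \left(-195 + 39\right)^{2}\right) = \left(-18698 + 4 i \sqrt{879}\right) \left(\left(22219 + 7519\right) + 2 \left(-156\right)^{2}\right) = \left(-18698 + 4 i \sqrt{879}\right) \left(29738 + 2 \cdot 24336\right) = \left(-18698 + 4 i \sqrt{879}\right) \left(29738 + 48672\right) = \left(-18698 + 4 i \sqrt{879}\right) 78410 = -1466110180 + 313640 i \sqrt{879}$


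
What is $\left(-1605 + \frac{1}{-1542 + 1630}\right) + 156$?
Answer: $- \frac{127511}{88} \approx -1449.0$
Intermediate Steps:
$\left(-1605 + \frac{1}{-1542 + 1630}\right) + 156 = \left(-1605 + \frac{1}{88}\right) + 156 = - \frac{141239}{88} + 156 = - \frac{127511}{88}$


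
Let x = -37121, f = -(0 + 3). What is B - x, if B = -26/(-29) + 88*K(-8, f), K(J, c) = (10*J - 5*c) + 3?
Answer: 918311/29 ≈ 31666.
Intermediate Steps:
f = -3 (f = -1*3 = -3)
K(J, c) = 3 - 5*c + 10*J (K(J, c) = (-5*c + 10*J) + 3 = 3 - 5*c + 10*J)
B = -158198/29 (B = -26/(-29) + 88*(3 - 5*(-3) + 10*(-8)) = -26*(-1/29) + 88*(3 + 15 - 80) = 26/29 + 88*(-62) = 26/29 - 5456 = -158198/29 ≈ -5455.1)
B - x = -158198/29 - 1*(-37121) = -158198/29 + 37121 = 918311/29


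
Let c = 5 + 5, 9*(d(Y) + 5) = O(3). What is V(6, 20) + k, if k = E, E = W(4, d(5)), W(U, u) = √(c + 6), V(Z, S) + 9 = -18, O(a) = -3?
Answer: -23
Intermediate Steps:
d(Y) = -16/3 (d(Y) = -5 + (⅑)*(-3) = -5 - ⅓ = -16/3)
V(Z, S) = -27 (V(Z, S) = -9 - 18 = -27)
c = 10
W(U, u) = 4 (W(U, u) = √(10 + 6) = √16 = 4)
E = 4
k = 4
V(6, 20) + k = -27 + 4 = -23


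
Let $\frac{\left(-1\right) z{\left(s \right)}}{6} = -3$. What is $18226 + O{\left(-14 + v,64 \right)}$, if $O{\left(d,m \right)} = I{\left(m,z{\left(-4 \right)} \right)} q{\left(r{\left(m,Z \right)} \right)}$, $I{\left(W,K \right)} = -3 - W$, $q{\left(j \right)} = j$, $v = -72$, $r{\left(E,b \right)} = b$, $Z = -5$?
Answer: $18561$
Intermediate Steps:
$z{\left(s \right)} = 18$ ($z{\left(s \right)} = \left(-6\right) \left(-3\right) = 18$)
$O{\left(d,m \right)} = 15 + 5 m$ ($O{\left(d,m \right)} = \left(-3 - m\right) \left(-5\right) = 15 + 5 m$)
$18226 + O{\left(-14 + v,64 \right)} = 18226 + \left(15 + 5 \cdot 64\right) = 18226 + \left(15 + 320\right) = 18226 + 335 = 18561$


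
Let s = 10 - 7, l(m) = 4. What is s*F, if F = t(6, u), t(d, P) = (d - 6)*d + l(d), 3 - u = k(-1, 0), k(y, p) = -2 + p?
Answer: 12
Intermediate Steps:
u = 5 (u = 3 - (-2 + 0) = 3 - 1*(-2) = 3 + 2 = 5)
t(d, P) = 4 + d*(-6 + d) (t(d, P) = (d - 6)*d + 4 = (-6 + d)*d + 4 = d*(-6 + d) + 4 = 4 + d*(-6 + d))
F = 4 (F = 4 + 6² - 6*6 = 4 + 36 - 36 = 4)
s = 3
s*F = 3*4 = 12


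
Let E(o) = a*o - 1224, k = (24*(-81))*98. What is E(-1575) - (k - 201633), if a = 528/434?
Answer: 12059151/31 ≈ 3.8901e+5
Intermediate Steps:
a = 264/217 (a = 528*(1/434) = 264/217 ≈ 1.2166)
k = -190512 (k = -1944*98 = -190512)
E(o) = -1224 + 264*o/217 (E(o) = 264*o/217 - 1224 = -1224 + 264*o/217)
E(-1575) - (k - 201633) = (-1224 + (264/217)*(-1575)) - (-190512 - 201633) = (-1224 - 59400/31) - 1*(-392145) = -97344/31 + 392145 = 12059151/31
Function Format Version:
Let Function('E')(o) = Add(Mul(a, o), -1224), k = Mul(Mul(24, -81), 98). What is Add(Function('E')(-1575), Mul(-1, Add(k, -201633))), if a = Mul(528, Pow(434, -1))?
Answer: Rational(12059151, 31) ≈ 3.8901e+5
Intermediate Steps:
a = Rational(264, 217) (a = Mul(528, Rational(1, 434)) = Rational(264, 217) ≈ 1.2166)
k = -190512 (k = Mul(-1944, 98) = -190512)
Function('E')(o) = Add(-1224, Mul(Rational(264, 217), o)) (Function('E')(o) = Add(Mul(Rational(264, 217), o), -1224) = Add(-1224, Mul(Rational(264, 217), o)))
Add(Function('E')(-1575), Mul(-1, Add(k, -201633))) = Add(Add(-1224, Mul(Rational(264, 217), -1575)), Mul(-1, Add(-190512, -201633))) = Add(Add(-1224, Rational(-59400, 31)), Mul(-1, -392145)) = Add(Rational(-97344, 31), 392145) = Rational(12059151, 31)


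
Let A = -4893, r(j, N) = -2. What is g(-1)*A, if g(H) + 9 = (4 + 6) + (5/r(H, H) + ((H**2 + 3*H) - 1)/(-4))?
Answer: 14679/4 ≈ 3669.8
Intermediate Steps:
g(H) = -5/4 - 3*H/4 - H**2/4 (g(H) = -9 + ((4 + 6) + (5/(-2) + ((H**2 + 3*H) - 1)/(-4))) = -9 + (10 + (5*(-1/2) + (-1 + H**2 + 3*H)*(-1/4))) = -9 + (10 + (-5/2 + (1/4 - 3*H/4 - H**2/4))) = -9 + (10 + (-9/4 - 3*H/4 - H**2/4)) = -9 + (31/4 - 3*H/4 - H**2/4) = -5/4 - 3*H/4 - H**2/4)
g(-1)*A = (-5/4 - 3/4*(-1) - 1/4*(-1)**2)*(-4893) = (-5/4 + 3/4 - 1/4*1)*(-4893) = (-5/4 + 3/4 - 1/4)*(-4893) = -3/4*(-4893) = 14679/4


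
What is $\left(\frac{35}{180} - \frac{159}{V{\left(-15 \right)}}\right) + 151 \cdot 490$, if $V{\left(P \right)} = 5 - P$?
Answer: $\frac{3329201}{45} \approx 73982.0$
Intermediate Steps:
$\left(\frac{35}{180} - \frac{159}{V{\left(-15 \right)}}\right) + 151 \cdot 490 = \left(\frac{35}{180} - \frac{159}{5 - -15}\right) + 151 \cdot 490 = \left(35 \cdot \frac{1}{180} - \frac{159}{5 + 15}\right) + 73990 = \left(\frac{7}{36} - \frac{159}{20}\right) + 73990 = - \frac{349}{45} + 73990 = \frac{3329201}{45}$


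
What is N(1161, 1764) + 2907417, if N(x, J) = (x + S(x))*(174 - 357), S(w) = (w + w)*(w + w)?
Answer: -983983218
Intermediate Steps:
S(w) = 4*w² (S(w) = (2*w)*(2*w) = 4*w²)
N(x, J) = -732*x² - 183*x (N(x, J) = (x + 4*x²)*(174 - 357) = (x + 4*x²)*(-183) = -732*x² - 183*x)
N(1161, 1764) + 2907417 = 183*1161*(-1 - 4*1161) + 2907417 = 183*1161*(-1 - 4644) + 2907417 = 183*1161*(-4645) + 2907417 = -986890635 + 2907417 = -983983218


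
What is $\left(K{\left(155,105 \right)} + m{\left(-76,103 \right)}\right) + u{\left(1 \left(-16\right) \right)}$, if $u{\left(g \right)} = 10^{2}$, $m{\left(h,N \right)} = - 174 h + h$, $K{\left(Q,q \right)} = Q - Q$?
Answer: $13248$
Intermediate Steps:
$K{\left(Q,q \right)} = 0$
$m{\left(h,N \right)} = - 173 h$
$u{\left(g \right)} = 100$
$\left(K{\left(155,105 \right)} + m{\left(-76,103 \right)}\right) + u{\left(1 \left(-16\right) \right)} = \left(0 - -13148\right) + 100 = \left(0 + 13148\right) + 100 = 13148 + 100 = 13248$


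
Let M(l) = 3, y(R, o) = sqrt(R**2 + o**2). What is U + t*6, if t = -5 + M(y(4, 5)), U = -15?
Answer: -27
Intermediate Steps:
t = -2 (t = -5 + 3 = -2)
U + t*6 = -15 - 2*6 = -15 - 12 = -27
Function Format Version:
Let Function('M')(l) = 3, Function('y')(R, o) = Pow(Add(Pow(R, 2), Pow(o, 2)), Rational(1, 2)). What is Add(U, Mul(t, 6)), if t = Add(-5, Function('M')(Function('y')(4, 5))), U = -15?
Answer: -27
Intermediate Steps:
t = -2 (t = Add(-5, 3) = -2)
Add(U, Mul(t, 6)) = Add(-15, Mul(-2, 6)) = Add(-15, -12) = -27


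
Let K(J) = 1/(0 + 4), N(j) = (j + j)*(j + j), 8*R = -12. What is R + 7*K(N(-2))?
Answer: ¼ ≈ 0.25000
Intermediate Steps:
R = -3/2 (R = (⅛)*(-12) = -3/2 ≈ -1.5000)
N(j) = 4*j² (N(j) = (2*j)*(2*j) = 4*j²)
K(J) = ¼ (K(J) = 1/4 = ¼)
R + 7*K(N(-2)) = -3/2 + 7*(¼) = -3/2 + 7/4 = ¼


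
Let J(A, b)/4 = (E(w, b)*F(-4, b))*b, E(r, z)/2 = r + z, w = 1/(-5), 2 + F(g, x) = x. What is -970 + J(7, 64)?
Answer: 10121486/5 ≈ 2.0243e+6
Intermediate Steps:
F(g, x) = -2 + x
w = -⅕ ≈ -0.20000
E(r, z) = 2*r + 2*z (E(r, z) = 2*(r + z) = 2*r + 2*z)
J(A, b) = 4*b*(-2 + b)*(-⅖ + 2*b) (J(A, b) = 4*(((2*(-⅕) + 2*b)*(-2 + b))*b) = 4*(((-⅖ + 2*b)*(-2 + b))*b) = 4*(((-2 + b)*(-⅖ + 2*b))*b) = 4*(b*(-2 + b)*(-⅖ + 2*b)) = 4*b*(-2 + b)*(-⅖ + 2*b))
-970 + J(7, 64) = -970 + (8/5)*64*(-1 + 5*64)*(-2 + 64) = -970 + (8/5)*64*(-1 + 320)*62 = -970 + (8/5)*64*319*62 = -970 + 10126336/5 = 10121486/5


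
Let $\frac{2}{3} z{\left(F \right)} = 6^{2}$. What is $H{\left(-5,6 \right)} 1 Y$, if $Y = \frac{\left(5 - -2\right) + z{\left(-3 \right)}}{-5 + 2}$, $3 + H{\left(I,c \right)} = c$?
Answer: $-61$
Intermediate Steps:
$H{\left(I,c \right)} = -3 + c$
$z{\left(F \right)} = 54$ ($z{\left(F \right)} = \frac{3 \cdot 6^{2}}{2} = \frac{3}{2} \cdot 36 = 54$)
$Y = - \frac{61}{3}$ ($Y = \frac{\left(5 - -2\right) + 54}{-5 + 2} = \frac{\left(5 + 2\right) + 54}{-3} = \left(7 + 54\right) \left(- \frac{1}{3}\right) = 61 \left(- \frac{1}{3}\right) = - \frac{61}{3} \approx -20.333$)
$H{\left(-5,6 \right)} 1 Y = \left(-3 + 6\right) 1 \left(- \frac{61}{3}\right) = 3 \cdot 1 \left(- \frac{61}{3}\right) = 3 \left(- \frac{61}{3}\right) = -61$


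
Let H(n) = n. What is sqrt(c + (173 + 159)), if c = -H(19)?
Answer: sqrt(313) ≈ 17.692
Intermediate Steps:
c = -19 (c = -1*19 = -19)
sqrt(c + (173 + 159)) = sqrt(-19 + (173 + 159)) = sqrt(-19 + 332) = sqrt(313)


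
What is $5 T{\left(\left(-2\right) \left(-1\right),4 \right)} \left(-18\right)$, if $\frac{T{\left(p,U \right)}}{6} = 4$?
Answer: $-2160$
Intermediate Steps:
$T{\left(p,U \right)} = 24$ ($T{\left(p,U \right)} = 6 \cdot 4 = 24$)
$5 T{\left(\left(-2\right) \left(-1\right),4 \right)} \left(-18\right) = 5 \cdot 24 \left(-18\right) = 120 \left(-18\right) = -2160$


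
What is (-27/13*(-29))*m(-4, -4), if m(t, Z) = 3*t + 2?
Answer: -7830/13 ≈ -602.31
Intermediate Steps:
m(t, Z) = 2 + 3*t
(-27/13*(-29))*m(-4, -4) = (-27/13*(-29))*(2 + 3*(-4)) = (-27*1/13*(-29))*(2 - 12) = -27/13*(-29)*(-10) = (783/13)*(-10) = -7830/13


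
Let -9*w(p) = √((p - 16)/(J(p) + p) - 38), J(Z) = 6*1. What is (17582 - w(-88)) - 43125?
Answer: -25543 + I*√61746/369 ≈ -25543.0 + 0.67341*I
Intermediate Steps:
J(Z) = 6
w(p) = -√(-38 + (-16 + p)/(6 + p))/9 (w(p) = -√((p - 16)/(6 + p) - 38)/9 = -√((-16 + p)/(6 + p) - 38)/9 = -√(-38 + (-16 + p)/(6 + p))/9)
(17582 - w(-88)) - 43125 = (17582 - (-1)*√(-(244 + 37*(-88))/(6 - 88))/9) - 43125 = (17582 - (-1)*√(-1*(244 - 3256)/(-82))/9) - 43125 = (17582 - (-1)*√(-1*(-1/82)*(-3012))/9) - 43125 = (17582 - (-1)*√(-1506/41)/9) - 43125 = (17582 - (-1)*I*√61746/41/9) - 43125 = (17582 - (-1)*I*√61746/369) - 43125 = (17582 + I*√61746/369) - 43125 = -25543 + I*√61746/369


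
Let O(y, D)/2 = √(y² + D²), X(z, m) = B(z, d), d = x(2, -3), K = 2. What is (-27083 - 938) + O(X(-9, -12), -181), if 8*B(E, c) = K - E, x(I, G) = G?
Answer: -28021 + 5*√83873/4 ≈ -27659.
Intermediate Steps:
d = -3
B(E, c) = ¼ - E/8 (B(E, c) = (2 - E)/8 = ¼ - E/8)
X(z, m) = ¼ - z/8
O(y, D) = 2*√(D² + y²) (O(y, D) = 2*√(y² + D²) = 2*√(D² + y²))
(-27083 - 938) + O(X(-9, -12), -181) = (-27083 - 938) + 2*√((-181)² + (¼ - ⅛*(-9))²) = -28021 + 2*√(32761 + (¼ + 9/8)²) = -28021 + 2*√(32761 + (11/8)²) = -28021 + 2*√(32761 + 121/64) = -28021 + 2*√(2096825/64) = -28021 + 2*(5*√83873/8) = -28021 + 5*√83873/4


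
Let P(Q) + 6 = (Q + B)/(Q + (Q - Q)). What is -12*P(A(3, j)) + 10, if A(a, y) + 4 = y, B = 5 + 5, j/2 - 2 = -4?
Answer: 85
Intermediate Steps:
j = -4 (j = 4 + 2*(-4) = 4 - 8 = -4)
B = 10
A(a, y) = -4 + y
P(Q) = -6 + (10 + Q)/Q (P(Q) = -6 + (Q + 10)/(Q + (Q - Q)) = -6 + (10 + Q)/(Q + 0) = -6 + (10 + Q)/Q)
-12*P(A(3, j)) + 10 = -12*(-5 + 10/(-4 - 4)) + 10 = -12*(-5 + 10/(-8)) + 10 = -12*(-5 + 10*(-1/8)) + 10 = -12*(-5 - 5/4) + 10 = -12*(-25/4) + 10 = 75 + 10 = 85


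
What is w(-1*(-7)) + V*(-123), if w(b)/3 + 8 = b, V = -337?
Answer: 41448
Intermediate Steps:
w(b) = -24 + 3*b
w(-1*(-7)) + V*(-123) = (-24 + 3*(-1*(-7))) - 337*(-123) = (-24 + 3*7) + 41451 = (-24 + 21) + 41451 = -3 + 41451 = 41448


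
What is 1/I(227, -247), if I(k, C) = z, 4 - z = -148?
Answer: 1/152 ≈ 0.0065789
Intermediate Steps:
z = 152 (z = 4 - 1*(-148) = 4 + 148 = 152)
I(k, C) = 152
1/I(227, -247) = 1/152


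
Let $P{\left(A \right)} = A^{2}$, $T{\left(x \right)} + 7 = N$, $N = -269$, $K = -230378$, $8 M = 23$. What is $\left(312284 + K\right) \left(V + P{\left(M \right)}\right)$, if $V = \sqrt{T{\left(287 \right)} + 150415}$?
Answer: $\frac{21664137}{32} + 81906 \sqrt{150139} \approx 3.2414 \cdot 10^{7}$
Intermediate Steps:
$M = \frac{23}{8}$ ($M = \frac{1}{8} \cdot 23 = \frac{23}{8} \approx 2.875$)
$T{\left(x \right)} = -276$ ($T{\left(x \right)} = -7 - 269 = -276$)
$V = \sqrt{150139}$ ($V = \sqrt{-276 + 150415} = \sqrt{150139} \approx 387.48$)
$\left(312284 + K\right) \left(V + P{\left(M \right)}\right) = \left(312284 - 230378\right) \left(\sqrt{150139} + \left(\frac{23}{8}\right)^{2}\right) = 81906 \left(\sqrt{150139} + \frac{529}{64}\right) = 81906 \left(\frac{529}{64} + \sqrt{150139}\right) = \frac{21664137}{32} + 81906 \sqrt{150139}$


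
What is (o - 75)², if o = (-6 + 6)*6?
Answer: 5625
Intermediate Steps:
o = 0 (o = 0*6 = 0)
(o - 75)² = (0 - 75)² = (-75)² = 5625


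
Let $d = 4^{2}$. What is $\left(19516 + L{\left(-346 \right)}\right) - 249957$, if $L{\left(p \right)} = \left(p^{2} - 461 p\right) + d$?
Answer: $48797$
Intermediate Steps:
$d = 16$
$L{\left(p \right)} = 16 + p^{2} - 461 p$ ($L{\left(p \right)} = \left(p^{2} - 461 p\right) + 16 = 16 + p^{2} - 461 p$)
$\left(19516 + L{\left(-346 \right)}\right) - 249957 = \left(19516 + \left(16 + \left(-346\right)^{2} - -159506\right)\right) - 249957 = \left(19516 + \left(16 + 119716 + 159506\right)\right) - 249957 = \left(19516 + 279238\right) - 249957 = 298754 - 249957 = 48797$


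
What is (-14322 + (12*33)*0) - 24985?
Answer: -39307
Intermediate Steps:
(-14322 + (12*33)*0) - 24985 = (-14322 + 396*0) - 24985 = (-14322 + 0) - 24985 = -14322 - 24985 = -39307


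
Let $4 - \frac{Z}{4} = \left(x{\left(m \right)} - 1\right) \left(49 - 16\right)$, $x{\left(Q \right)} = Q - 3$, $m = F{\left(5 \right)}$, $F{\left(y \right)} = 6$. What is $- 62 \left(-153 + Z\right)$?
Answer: $24862$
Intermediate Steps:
$m = 6$
$x{\left(Q \right)} = -3 + Q$
$Z = -248$ ($Z = 16 - 4 \left(\left(-3 + 6\right) - 1\right) \left(49 - 16\right) = 16 - 4 \left(3 - 1\right) 33 = 16 - 4 \cdot 2 \cdot 33 = 16 - 264 = -248$)
$- 62 \left(-153 + Z\right) = - 62 \left(-153 - 248\right) = \left(-62\right) \left(-401\right) = 24862$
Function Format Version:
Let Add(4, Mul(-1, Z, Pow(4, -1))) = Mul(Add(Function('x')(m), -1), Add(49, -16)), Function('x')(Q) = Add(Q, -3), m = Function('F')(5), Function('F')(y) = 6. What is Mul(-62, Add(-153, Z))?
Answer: 24862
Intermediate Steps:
m = 6
Function('x')(Q) = Add(-3, Q)
Z = -248 (Z = Add(16, Mul(-4, Mul(Add(Add(-3, 6), -1), Add(49, -16)))) = Add(16, Mul(-4, Mul(Add(3, -1), 33))) = Add(16, Mul(-4, Mul(2, 33))) = Add(16, Mul(-4, 66)) = Add(16, -264) = -248)
Mul(-62, Add(-153, Z)) = Mul(-62, Add(-153, -248)) = Mul(-62, -401) = 24862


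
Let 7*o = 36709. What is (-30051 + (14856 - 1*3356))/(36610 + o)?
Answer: -129857/292979 ≈ -0.44323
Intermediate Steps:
o = 36709/7 (o = (1/7)*36709 = 36709/7 ≈ 5244.1)
(-30051 + (14856 - 1*3356))/(36610 + o) = (-30051 + (14856 - 1*3356))/(36610 + 36709/7) = (-30051 + (14856 - 3356))/(292979/7) = (-30051 + 11500)*(7/292979) = -18551*7/292979 = -129857/292979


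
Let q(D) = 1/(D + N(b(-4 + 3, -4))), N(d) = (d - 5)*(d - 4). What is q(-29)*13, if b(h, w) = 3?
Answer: -13/27 ≈ -0.48148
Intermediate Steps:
N(d) = (-5 + d)*(-4 + d)
q(D) = 1/(2 + D) (q(D) = 1/(D + (20 + 3**2 - 9*3)) = 1/(D + (20 + 9 - 27)) = 1/(D + 2) = 1/(2 + D))
q(-29)*13 = 13/(2 - 29) = 13/(-27) = -1/27*13 = -13/27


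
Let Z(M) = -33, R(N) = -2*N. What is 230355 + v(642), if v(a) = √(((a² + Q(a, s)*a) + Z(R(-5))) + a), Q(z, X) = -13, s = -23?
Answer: 230355 + √404427 ≈ 2.3099e+5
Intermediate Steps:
v(a) = √(-33 + a² - 12*a) (v(a) = √(((a² - 13*a) - 33) + a) = √((-33 + a² - 13*a) + a) = √(-33 + a² - 12*a))
230355 + v(642) = 230355 + √(-33 + 642² - 12*642) = 230355 + √(-33 + 412164 - 7704) = 230355 + √404427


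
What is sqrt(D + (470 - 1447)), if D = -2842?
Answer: I*sqrt(3819) ≈ 61.798*I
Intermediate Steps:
sqrt(D + (470 - 1447)) = sqrt(-2842 + (470 - 1447)) = sqrt(-2842 - 977) = sqrt(-3819) = I*sqrt(3819)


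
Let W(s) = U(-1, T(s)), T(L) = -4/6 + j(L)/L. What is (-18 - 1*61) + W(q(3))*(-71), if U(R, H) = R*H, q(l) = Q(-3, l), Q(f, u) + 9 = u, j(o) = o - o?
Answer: -379/3 ≈ -126.33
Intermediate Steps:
j(o) = 0
Q(f, u) = -9 + u
T(L) = -2/3 (T(L) = -4/6 + 0/L = -4*1/6 + 0 = -2/3 + 0 = -2/3)
q(l) = -9 + l
U(R, H) = H*R
W(s) = 2/3 (W(s) = -2/3*(-1) = 2/3)
(-18 - 1*61) + W(q(3))*(-71) = (-18 - 1*61) + (2/3)*(-71) = (-18 - 61) - 142/3 = -79 - 142/3 = -379/3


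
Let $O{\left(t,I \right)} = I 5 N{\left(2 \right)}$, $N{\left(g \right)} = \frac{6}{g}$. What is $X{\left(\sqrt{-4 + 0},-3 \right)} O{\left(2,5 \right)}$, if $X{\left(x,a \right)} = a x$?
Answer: $- 450 i \approx - 450.0 i$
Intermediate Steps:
$O{\left(t,I \right)} = 15 I$ ($O{\left(t,I \right)} = I 5 \cdot \frac{6}{2} = 5 I 6 \cdot \frac{1}{2} = 5 I 3 = 15 I$)
$X{\left(\sqrt{-4 + 0},-3 \right)} O{\left(2,5 \right)} = - 3 \sqrt{-4 + 0} \cdot 15 \cdot 5 = - 3 \sqrt{-4} \cdot 75 = - 3 \cdot 2 i 75 = - 6 i 75 = - 450 i$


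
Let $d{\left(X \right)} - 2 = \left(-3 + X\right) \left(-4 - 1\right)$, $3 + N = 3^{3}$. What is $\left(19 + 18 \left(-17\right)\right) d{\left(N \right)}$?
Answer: $29561$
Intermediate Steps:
$N = 24$ ($N = -3 + 3^{3} = -3 + 27 = 24$)
$d{\left(X \right)} = 17 - 5 X$ ($d{\left(X \right)} = 2 + \left(-3 + X\right) \left(-4 - 1\right) = 2 + \left(-3 + X\right) \left(-5\right) = 2 - \left(-15 + 5 X\right) = 17 - 5 X$)
$\left(19 + 18 \left(-17\right)\right) d{\left(N \right)} = \left(19 + 18 \left(-17\right)\right) \left(17 - 120\right) = \left(19 - 306\right) \left(17 - 120\right) = \left(-287\right) \left(-103\right) = 29561$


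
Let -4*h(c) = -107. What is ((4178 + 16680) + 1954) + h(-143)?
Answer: 91355/4 ≈ 22839.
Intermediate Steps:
h(c) = 107/4 (h(c) = -¼*(-107) = 107/4)
((4178 + 16680) + 1954) + h(-143) = ((4178 + 16680) + 1954) + 107/4 = (20858 + 1954) + 107/4 = 22812 + 107/4 = 91355/4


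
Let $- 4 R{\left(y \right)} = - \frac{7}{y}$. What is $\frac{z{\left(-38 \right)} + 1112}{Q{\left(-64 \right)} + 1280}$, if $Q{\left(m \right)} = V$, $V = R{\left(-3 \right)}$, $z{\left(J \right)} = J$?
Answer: $\frac{12888}{15353} \approx 0.83945$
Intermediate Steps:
$R{\left(y \right)} = \frac{7}{4 y}$ ($R{\left(y \right)} = - \frac{\left(-7\right) \frac{1}{y}}{4} = \frac{7}{4 y}$)
$V = - \frac{7}{12}$ ($V = \frac{7}{4 \left(-3\right)} = \frac{7}{4} \left(- \frac{1}{3}\right) = - \frac{7}{12} \approx -0.58333$)
$Q{\left(m \right)} = - \frac{7}{12}$
$\frac{z{\left(-38 \right)} + 1112}{Q{\left(-64 \right)} + 1280} = \frac{-38 + 1112}{- \frac{7}{12} + 1280} = \frac{1074}{\frac{15353}{12}} = 1074 \cdot \frac{12}{15353} = \frac{12888}{15353}$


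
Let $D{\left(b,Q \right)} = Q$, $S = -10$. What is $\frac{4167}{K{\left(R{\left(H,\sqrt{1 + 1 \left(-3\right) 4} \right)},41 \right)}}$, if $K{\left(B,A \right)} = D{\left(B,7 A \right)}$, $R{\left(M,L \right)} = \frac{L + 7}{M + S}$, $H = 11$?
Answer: $\frac{4167}{287} \approx 14.519$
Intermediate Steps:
$R{\left(M,L \right)} = \frac{7 + L}{-10 + M}$ ($R{\left(M,L \right)} = \frac{L + 7}{M - 10} = \frac{7 + L}{-10 + M}$)
$K{\left(B,A \right)} = 7 A$
$\frac{4167}{K{\left(R{\left(H,\sqrt{1 + 1 \left(-3\right) 4} \right)},41 \right)}} = \frac{4167}{7 \cdot 41} = \frac{4167}{287}$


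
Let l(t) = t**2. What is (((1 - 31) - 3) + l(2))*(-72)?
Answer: 2088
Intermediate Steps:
(((1 - 31) - 3) + l(2))*(-72) = (((1 - 31) - 3) + 2**2)*(-72) = ((-30 - 3) + 4)*(-72) = (-33 + 4)*(-72) = -29*(-72) = 2088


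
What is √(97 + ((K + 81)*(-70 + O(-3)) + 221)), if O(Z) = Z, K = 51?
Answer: I*√9318 ≈ 96.53*I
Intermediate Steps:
√(97 + ((K + 81)*(-70 + O(-3)) + 221)) = √(97 + ((51 + 81)*(-70 - 3) + 221)) = √(97 + (132*(-73) + 221)) = √(97 + (-9636 + 221)) = √(97 - 9415) = √(-9318) = I*√9318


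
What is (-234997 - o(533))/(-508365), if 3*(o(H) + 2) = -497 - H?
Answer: 140791/305019 ≈ 0.46158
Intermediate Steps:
o(H) = -503/3 - H/3 (o(H) = -2 + (-497 - H)/3 = -2 + (-497/3 - H/3) = -503/3 - H/3)
(-234997 - o(533))/(-508365) = (-234997 - (-503/3 - ⅓*533))/(-508365) = (-234997 - (-503/3 - 533/3))*(-1/508365) = (-234997 - 1*(-1036/3))*(-1/508365) = (-234997 + 1036/3)*(-1/508365) = -703955/3*(-1/508365) = 140791/305019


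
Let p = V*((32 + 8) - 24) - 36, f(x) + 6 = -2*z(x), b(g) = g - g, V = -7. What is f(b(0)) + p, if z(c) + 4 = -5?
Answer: -136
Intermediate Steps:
z(c) = -9 (z(c) = -4 - 5 = -9)
b(g) = 0
f(x) = 12 (f(x) = -6 - 2*(-9) = -6 + 18 = 12)
p = -148 (p = -7*((32 + 8) - 24) - 36 = -7*(40 - 24) - 36 = -7*16 - 36 = -112 - 36 = -148)
f(b(0)) + p = 12 - 148 = -136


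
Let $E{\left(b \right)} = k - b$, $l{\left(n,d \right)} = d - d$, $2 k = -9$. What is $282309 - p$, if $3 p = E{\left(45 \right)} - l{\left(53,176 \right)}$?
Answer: $\frac{564651}{2} \approx 2.8233 \cdot 10^{5}$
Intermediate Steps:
$k = - \frac{9}{2}$ ($k = \frac{1}{2} \left(-9\right) = - \frac{9}{2} \approx -4.5$)
$l{\left(n,d \right)} = 0$
$E{\left(b \right)} = - \frac{9}{2} - b$
$p = - \frac{33}{2}$ ($p = \frac{\left(- \frac{9}{2} - 45\right) - 0}{3} = \frac{\left(- \frac{9}{2} - 45\right) + 0}{3} = \frac{- \frac{99}{2} + 0}{3} = \frac{1}{3} \left(- \frac{99}{2}\right) = - \frac{33}{2} \approx -16.5$)
$282309 - p = 282309 - - \frac{33}{2} = 282309 + \frac{33}{2} = \frac{564651}{2}$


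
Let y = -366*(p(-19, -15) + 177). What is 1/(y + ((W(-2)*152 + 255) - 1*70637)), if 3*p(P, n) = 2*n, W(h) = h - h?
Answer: -1/131504 ≈ -7.6043e-6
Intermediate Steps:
W(h) = 0
p(P, n) = 2*n/3 (p(P, n) = (2*n)/3 = 2*n/3)
y = -61122 (y = -366*((⅔)*(-15) + 177) = -366*(-10 + 177) = -366*167 = -61122)
1/(y + ((W(-2)*152 + 255) - 1*70637)) = 1/(-61122 + ((0*152 + 255) - 1*70637)) = 1/(-61122 + ((0 + 255) - 70637)) = 1/(-61122 + (255 - 70637)) = 1/(-61122 - 70382) = 1/(-131504) = -1/131504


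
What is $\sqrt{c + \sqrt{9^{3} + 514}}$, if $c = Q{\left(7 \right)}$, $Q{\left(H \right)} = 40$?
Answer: $\sqrt{40 + \sqrt{1243}} \approx 8.675$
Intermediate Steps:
$c = 40$
$\sqrt{c + \sqrt{9^{3} + 514}} = \sqrt{40 + \sqrt{9^{3} + 514}} = \sqrt{40 + \sqrt{729 + 514}} = \sqrt{40 + \sqrt{1243}}$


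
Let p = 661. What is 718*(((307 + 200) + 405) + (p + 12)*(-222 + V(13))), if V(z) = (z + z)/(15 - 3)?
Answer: -316715185/3 ≈ -1.0557e+8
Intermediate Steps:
V(z) = z/6 (V(z) = (2*z)/12 = (2*z)*(1/12) = z/6)
718*(((307 + 200) + 405) + (p + 12)*(-222 + V(13))) = 718*(((307 + 200) + 405) + (661 + 12)*(-222 + (⅙)*13)) = 718*((507 + 405) + 673*(-222 + 13/6)) = 718*(912 + 673*(-1319/6)) = 718*(912 - 887687/6) = 718*(-882215/6) = -316715185/3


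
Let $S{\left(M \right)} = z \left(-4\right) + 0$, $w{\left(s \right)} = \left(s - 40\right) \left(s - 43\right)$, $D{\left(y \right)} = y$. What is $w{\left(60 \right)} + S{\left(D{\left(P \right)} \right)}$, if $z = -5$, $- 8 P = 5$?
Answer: $360$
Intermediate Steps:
$P = - \frac{5}{8}$ ($P = \left(- \frac{1}{8}\right) 5 = - \frac{5}{8} \approx -0.625$)
$w{\left(s \right)} = \left(-43 + s\right) \left(-40 + s\right)$ ($w{\left(s \right)} = \left(-40 + s\right) \left(-43 + s\right) = \left(-43 + s\right) \left(-40 + s\right)$)
$S{\left(M \right)} = 20$ ($S{\left(M \right)} = \left(-5\right) \left(-4\right) + 0 = 20 + 0 = 20$)
$w{\left(60 \right)} + S{\left(D{\left(P \right)} \right)} = \left(1720 + 60^{2} - 4980\right) + 20 = \left(1720 + 3600 - 4980\right) + 20 = 340 + 20 = 360$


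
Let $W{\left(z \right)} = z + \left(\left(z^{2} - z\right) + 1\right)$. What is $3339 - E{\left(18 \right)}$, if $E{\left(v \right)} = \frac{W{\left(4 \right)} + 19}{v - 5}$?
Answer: $\frac{43371}{13} \approx 3336.2$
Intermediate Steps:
$W{\left(z \right)} = 1 + z^{2}$ ($W{\left(z \right)} = z + \left(1 + z^{2} - z\right) = 1 + z^{2}$)
$E{\left(v \right)} = \frac{36}{-5 + v}$ ($E{\left(v \right)} = \frac{\left(1 + 4^{2}\right) + 19}{v - 5} = \frac{\left(1 + 16\right) + 19}{-5 + v} = \frac{17 + 19}{-5 + v} = \frac{36}{-5 + v}$)
$3339 - E{\left(18 \right)} = 3339 - \frac{36}{-5 + 18} = 3339 - \frac{36}{13} = \frac{43371}{13}$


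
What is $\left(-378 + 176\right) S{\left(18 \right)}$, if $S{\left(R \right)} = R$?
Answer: $-3636$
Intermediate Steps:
$\left(-378 + 176\right) S{\left(18 \right)} = \left(-378 + 176\right) 18 = \left(-202\right) 18 = -3636$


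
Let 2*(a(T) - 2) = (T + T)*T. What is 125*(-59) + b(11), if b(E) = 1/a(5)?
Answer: -199124/27 ≈ -7375.0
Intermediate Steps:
a(T) = 2 + T² (a(T) = 2 + ((T + T)*T)/2 = 2 + ((2*T)*T)/2 = 2 + (2*T²)/2 = 2 + T²)
b(E) = 1/27 (b(E) = 1/(2 + 5²) = 1/(2 + 25) = 1/27)
125*(-59) + b(11) = 125*(-59) + 1/27 = -7375 + 1/27 = -199124/27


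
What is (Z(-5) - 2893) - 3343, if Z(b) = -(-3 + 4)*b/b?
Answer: -6237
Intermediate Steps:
Z(b) = -1 (Z(b) = -1*b/b = -b/b = -1*1 = -1)
(Z(-5) - 2893) - 3343 = (-1 - 2893) - 3343 = -2894 - 3343 = -6237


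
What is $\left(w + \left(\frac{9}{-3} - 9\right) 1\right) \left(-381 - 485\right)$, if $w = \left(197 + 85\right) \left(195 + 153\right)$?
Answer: $-84975384$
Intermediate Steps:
$w = 98136$ ($w = 282 \cdot 348 = 98136$)
$\left(w + \left(\frac{9}{-3} - 9\right) 1\right) \left(-381 - 485\right) = \left(98136 + \left(\frac{9}{-3} - 9\right) 1\right) \left(-381 - 485\right) = \left(98136 + \left(9 \left(- \frac{1}{3}\right) - 9\right) 1\right) \left(-866\right) = \left(98136 + \left(-3 - 9\right) 1\right) \left(-866\right) = \left(98136 - 12\right) \left(-866\right) = 98124 \left(-866\right) = -84975384$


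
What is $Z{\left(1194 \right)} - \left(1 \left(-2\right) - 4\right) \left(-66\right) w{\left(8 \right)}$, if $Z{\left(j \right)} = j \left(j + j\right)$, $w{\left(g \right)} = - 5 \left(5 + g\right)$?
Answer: $2877012$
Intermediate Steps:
$w{\left(g \right)} = -25 - 5 g$
$Z{\left(j \right)} = 2 j^{2}$ ($Z{\left(j \right)} = j 2 j = 2 j^{2}$)
$Z{\left(1194 \right)} - \left(1 \left(-2\right) - 4\right) \left(-66\right) w{\left(8 \right)} = 2 \cdot 1194^{2} - \left(1 \left(-2\right) - 4\right) \left(-66\right) \left(-25 - 40\right) = 2 \cdot 1425636 - \left(-2 - 4\right) \left(-66\right) \left(-25 - 40\right) = 2851272 - \left(-6\right) \left(-66\right) \left(-65\right) = 2851272 - 396 \left(-65\right) = 2851272 - -25740 = 2851272 + 25740 = 2877012$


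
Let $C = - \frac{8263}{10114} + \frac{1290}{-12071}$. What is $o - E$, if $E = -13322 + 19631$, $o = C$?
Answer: $- \frac{770353956779}{122086094} \approx -6309.9$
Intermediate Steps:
$C = - \frac{112789733}{122086094}$ ($C = \left(-8263\right) \frac{1}{10114} + 1290 \left(- \frac{1}{12071}\right) = - \frac{8263}{10114} - \frac{1290}{12071} = - \frac{112789733}{122086094} \approx -0.92385$)
$o = - \frac{112789733}{122086094} \approx -0.92385$
$E = 6309$
$o - E = - \frac{112789733}{122086094} - 6309 = - \frac{770353956779}{122086094}$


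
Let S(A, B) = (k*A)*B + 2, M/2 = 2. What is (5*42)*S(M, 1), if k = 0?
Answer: 420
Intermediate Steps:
M = 4 (M = 2*2 = 4)
S(A, B) = 2 (S(A, B) = (0*A)*B + 2 = 0*B + 2 = 0 + 2 = 2)
(5*42)*S(M, 1) = (5*42)*2 = 210*2 = 420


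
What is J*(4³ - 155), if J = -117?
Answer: 10647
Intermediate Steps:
J*(4³ - 155) = -117*(4³ - 155) = -117*(64 - 155) = -117*(-91) = 10647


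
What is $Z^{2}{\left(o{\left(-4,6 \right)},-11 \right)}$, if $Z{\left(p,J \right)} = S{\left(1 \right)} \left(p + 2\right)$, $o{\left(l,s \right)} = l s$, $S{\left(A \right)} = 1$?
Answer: $484$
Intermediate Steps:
$Z{\left(p,J \right)} = 2 + p$ ($Z{\left(p,J \right)} = 1 \left(p + 2\right) = 1 \left(2 + p\right) = 2 + p$)
$Z^{2}{\left(o{\left(-4,6 \right)},-11 \right)} = \left(2 - 24\right)^{2} = \left(-22\right)^{2} = 484$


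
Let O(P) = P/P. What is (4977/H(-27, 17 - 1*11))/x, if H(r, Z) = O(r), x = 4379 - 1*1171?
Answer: 4977/3208 ≈ 1.5514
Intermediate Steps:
x = 3208 (x = 4379 - 1171 = 3208)
O(P) = 1
H(r, Z) = 1
(4977/H(-27, 17 - 1*11))/x = (4977/1)/3208 = (4977*1)*(1/3208) = 4977*(1/3208) = 4977/3208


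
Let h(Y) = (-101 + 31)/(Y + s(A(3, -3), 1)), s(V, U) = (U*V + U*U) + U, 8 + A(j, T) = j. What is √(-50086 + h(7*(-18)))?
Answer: 4*I*√52092006/129 ≈ 223.8*I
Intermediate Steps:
A(j, T) = -8 + j
s(V, U) = U + U² + U*V (s(V, U) = (U*V + U²) + U = (U² + U*V) + U = U + U² + U*V)
h(Y) = -70/(-3 + Y) (h(Y) = (-101 + 31)/(Y + 1*(1 + 1 + (-8 + 3))) = -70/(Y + 1*(1 + 1 - 5)) = -70/(Y + 1*(-3)) = -70/(Y - 3) = -70/(-3 + Y))
√(-50086 + h(7*(-18))) = √(-50086 - 70/(-3 + 7*(-18))) = √(-50086 - 70/(-3 - 126)) = √(-50086 - 70/(-129)) = √(-50086 - 70*(-1/129)) = √(-50086 + 70/129) = √(-6461024/129) = 4*I*√52092006/129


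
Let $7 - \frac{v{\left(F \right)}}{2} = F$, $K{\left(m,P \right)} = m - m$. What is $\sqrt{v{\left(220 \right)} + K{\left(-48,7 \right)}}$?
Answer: $i \sqrt{426} \approx 20.64 i$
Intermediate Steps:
$K{\left(m,P \right)} = 0$
$v{\left(F \right)} = 14 - 2 F$
$\sqrt{v{\left(220 \right)} + K{\left(-48,7 \right)}} = \sqrt{\left(14 - 440\right) + 0} = \sqrt{-426 + 0} = \sqrt{-426} = i \sqrt{426}$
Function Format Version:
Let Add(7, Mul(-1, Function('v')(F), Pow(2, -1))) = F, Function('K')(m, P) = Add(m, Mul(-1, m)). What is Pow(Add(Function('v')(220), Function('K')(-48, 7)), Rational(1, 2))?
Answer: Mul(I, Pow(426, Rational(1, 2))) ≈ Mul(20.640, I)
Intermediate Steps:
Function('K')(m, P) = 0
Function('v')(F) = Add(14, Mul(-2, F))
Pow(Add(Function('v')(220), Function('K')(-48, 7)), Rational(1, 2)) = Pow(Add(Add(14, Mul(-2, 220)), 0), Rational(1, 2)) = Pow(Add(Add(14, -440), 0), Rational(1, 2)) = Pow(Add(-426, 0), Rational(1, 2)) = Pow(-426, Rational(1, 2)) = Mul(I, Pow(426, Rational(1, 2)))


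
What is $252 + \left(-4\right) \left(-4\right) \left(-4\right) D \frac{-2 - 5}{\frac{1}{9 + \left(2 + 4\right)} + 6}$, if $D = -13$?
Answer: $-708$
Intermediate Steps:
$252 + \left(-4\right) \left(-4\right) \left(-4\right) D \frac{-2 - 5}{\frac{1}{9 + \left(2 + 4\right)} + 6} = 252 + \left(-4\right) \left(-4\right) \left(-4\right) \left(-13\right) \frac{-2 - 5}{\frac{1}{9 + \left(2 + 4\right)} + 6} = 252 + 16 \left(-4\right) \left(-13\right) \left(- \frac{7}{\frac{1}{9 + 6} + 6}\right) = 252 + \left(-64\right) \left(-13\right) \left(- \frac{7}{\frac{1}{15} + 6}\right) = 252 + 832 \left(- \frac{7}{\frac{1}{15} + 6}\right) = 252 + 832 \left(- \frac{7}{\frac{91}{15}}\right) = 252 + 832 \left(\left(-7\right) \frac{15}{91}\right) = 252 + 832 \left(- \frac{15}{13}\right) = 252 - 960 = -708$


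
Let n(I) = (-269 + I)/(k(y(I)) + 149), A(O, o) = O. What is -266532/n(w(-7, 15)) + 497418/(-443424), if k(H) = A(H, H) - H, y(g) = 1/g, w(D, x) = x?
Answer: 1467474150455/9385808 ≈ 1.5635e+5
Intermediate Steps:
k(H) = 0 (k(H) = H - H = 0)
n(I) = -269/149 + I/149 (n(I) = (-269 + I)/(0 + 149) = (-269 + I)/149 = (-269 + I)*(1/149) = -269/149 + I/149)
-266532/n(w(-7, 15)) + 497418/(-443424) = -266532/(-269/149 + (1/149)*15) + 497418/(-443424) = -266532/(-269/149 + 15/149) + 497418*(-1/443424) = -266532/(-254/149) - 82903/73904 = -266532*(-149/254) - 82903/73904 = 19856634/127 - 82903/73904 = 1467474150455/9385808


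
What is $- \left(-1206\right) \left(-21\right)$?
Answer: $-25326$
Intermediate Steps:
$- \left(-1206\right) \left(-21\right) = \left(-1\right) 25326 = -25326$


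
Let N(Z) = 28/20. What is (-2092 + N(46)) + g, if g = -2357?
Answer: -22238/5 ≈ -4447.6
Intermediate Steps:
N(Z) = 7/5 (N(Z) = 28*(1/20) = 7/5)
(-2092 + N(46)) + g = (-2092 + 7/5) - 2357 = -10453/5 - 2357 = -22238/5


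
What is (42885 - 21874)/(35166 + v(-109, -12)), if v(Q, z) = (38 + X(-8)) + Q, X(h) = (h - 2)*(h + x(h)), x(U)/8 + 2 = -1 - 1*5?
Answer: 21011/35815 ≈ 0.58665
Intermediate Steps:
x(U) = -64 (x(U) = -16 + 8*(-1 - 1*5) = -16 + 8*(-1 - 5) = -16 + 8*(-6) = -16 - 48 = -64)
X(h) = (-64 + h)*(-2 + h) (X(h) = (h - 2)*(h - 64) = (-2 + h)*(-64 + h) = (-64 + h)*(-2 + h))
v(Q, z) = 758 + Q (v(Q, z) = (38 + (128 + (-8)**2 - 66*(-8))) + Q = (38 + (128 + 64 + 528)) + Q = (38 + 720) + Q = 758 + Q)
(42885 - 21874)/(35166 + v(-109, -12)) = (42885 - 21874)/(35166 + (758 - 109)) = 21011/(35166 + 649) = 21011/35815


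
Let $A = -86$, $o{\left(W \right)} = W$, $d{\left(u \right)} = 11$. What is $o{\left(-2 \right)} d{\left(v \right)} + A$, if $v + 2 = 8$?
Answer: $-108$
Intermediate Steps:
$v = 6$ ($v = -2 + 8 = 6$)
$o{\left(-2 \right)} d{\left(v \right)} + A = \left(-2\right) 11 - 86 = -22 - 86 = -108$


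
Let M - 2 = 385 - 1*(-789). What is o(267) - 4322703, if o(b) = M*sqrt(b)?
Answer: -4322703 + 1176*sqrt(267) ≈ -4.3035e+6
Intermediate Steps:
M = 1176 (M = 2 + (385 - 1*(-789)) = 2 + (385 + 789) = 2 + 1174 = 1176)
o(b) = 1176*sqrt(b)
o(267) - 4322703 = 1176*sqrt(267) - 4322703 = -4322703 + 1176*sqrt(267)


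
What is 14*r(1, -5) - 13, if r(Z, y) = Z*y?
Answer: -83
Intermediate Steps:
14*r(1, -5) - 13 = 14*(1*(-5)) - 13 = 14*(-5) - 13 = -70 - 13 = -83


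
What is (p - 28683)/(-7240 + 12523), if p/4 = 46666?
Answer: 157981/5283 ≈ 29.904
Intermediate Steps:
p = 186664 (p = 4*46666 = 186664)
(p - 28683)/(-7240 + 12523) = (186664 - 28683)/(-7240 + 12523) = 157981/5283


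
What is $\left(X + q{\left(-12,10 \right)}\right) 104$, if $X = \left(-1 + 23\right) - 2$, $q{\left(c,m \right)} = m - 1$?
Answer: $3016$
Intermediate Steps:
$q{\left(c,m \right)} = -1 + m$ ($q{\left(c,m \right)} = m - 1 = -1 + m$)
$X = 20$ ($X = 22 - 2 = 20$)
$\left(X + q{\left(-12,10 \right)}\right) 104 = \left(20 + \left(-1 + 10\right)\right) 104 = \left(20 + 9\right) 104 = 29 \cdot 104 = 3016$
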